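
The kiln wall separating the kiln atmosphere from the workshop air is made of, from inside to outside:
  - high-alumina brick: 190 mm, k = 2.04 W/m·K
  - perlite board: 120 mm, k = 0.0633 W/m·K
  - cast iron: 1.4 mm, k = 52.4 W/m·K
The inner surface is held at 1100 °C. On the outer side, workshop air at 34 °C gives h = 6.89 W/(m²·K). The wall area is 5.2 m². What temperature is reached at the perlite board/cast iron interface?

T ≈ 107 °C

Model the wall as resistances in series:
R_high-alumina brick = L/(kA) = 0.19/(2.04×5.2) = 0.01791 K/W
R_perlite board = L/(kA) = 0.12/(0.0633×5.2) = 0.3646 K/W
R_cast iron = L/(kA) = 0.0014/(52.4×5.2) = 5.138×10^-6 K/W
R_outer film = 1/(h_o·A) = 1/(6.89×5.2) = 0.02791 K/W
R_total = 0.4104 K/W;  Q = ΔT/R_total = 1066/0.4104 = 2598 W
T_interface = T_inner − Q·ΣR(inner→interface) = 1100 − 2600×0.3825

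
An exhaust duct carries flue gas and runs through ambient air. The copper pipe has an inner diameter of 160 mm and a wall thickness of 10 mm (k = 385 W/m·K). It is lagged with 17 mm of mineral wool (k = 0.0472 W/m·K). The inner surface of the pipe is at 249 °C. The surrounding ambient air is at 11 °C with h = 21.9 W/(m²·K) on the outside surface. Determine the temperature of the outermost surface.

T ≈ 35.8 °C

Treating each annulus and film as a series resistance:
R_copper pipe wall = ln(90/80)/(2π×385×1) = 4.869×10^-5 K/W
R_mineral wool = ln(107/90)/(2π×0.0472×1) = 0.5834 K/W
R_outer film = 1/(h_o·2πr_oL) = 1/(21.9×2π×0.107×1) = 0.06792 K/W
R_total = 0.6514 K/W
Q = ΔT/R_total = 238/0.6514
Q = 365 W/m
T_interface = T_inner − Q·ΣR(inner→interface) = 249 − 365×0.5835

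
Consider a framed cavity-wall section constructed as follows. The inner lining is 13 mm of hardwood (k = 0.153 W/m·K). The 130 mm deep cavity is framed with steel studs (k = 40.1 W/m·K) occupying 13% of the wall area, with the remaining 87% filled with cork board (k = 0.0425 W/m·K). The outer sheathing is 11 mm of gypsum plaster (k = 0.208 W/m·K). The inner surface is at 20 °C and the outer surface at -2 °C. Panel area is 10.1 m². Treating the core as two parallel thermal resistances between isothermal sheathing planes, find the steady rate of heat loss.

Q ≈ 1370 W

Sheathing layers in series; stud and cavity paths in parallel between them.
R_inner = 0.013/(0.153×10.1) = 0.008413 K/W
R_stud  = 0.13/(40.1×0.13×10.1) = 0.002469 K/W
R_cav   = 0.13/(0.0425×0.87×10.1) = 0.3481 K/W
1/R_core = 1/R_stud + 1/R_cav → R_core = 0.002452 K/W
R_outer = 0.011/(0.208×10.1) = 0.005236 K/W
R_total = 0.0161 K/W
Q = ΔT/R_total = 22/0.0161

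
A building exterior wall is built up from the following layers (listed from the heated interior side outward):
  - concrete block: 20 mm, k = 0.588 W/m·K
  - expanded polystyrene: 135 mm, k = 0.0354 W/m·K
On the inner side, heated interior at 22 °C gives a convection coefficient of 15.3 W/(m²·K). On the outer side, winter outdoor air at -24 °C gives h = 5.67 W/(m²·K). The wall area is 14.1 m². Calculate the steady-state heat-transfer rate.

Model the wall as resistances in series:
R_inner film = 1/(h_i·A) = 1/(15.3×14.1) = 0.004635 K/W
R_concrete block = L/(kA) = 0.02/(0.588×14.1) = 0.002412 K/W
R_expanded polystyrene = L/(kA) = 0.135/(0.0354×14.1) = 0.2705 K/W
R_outer film = 1/(h_o·A) = 1/(5.67×14.1) = 0.01251 K/W
R_total = 0.29 K/W
Q = ΔT / R_total = 46 / 0.29

Q ≈ 159 W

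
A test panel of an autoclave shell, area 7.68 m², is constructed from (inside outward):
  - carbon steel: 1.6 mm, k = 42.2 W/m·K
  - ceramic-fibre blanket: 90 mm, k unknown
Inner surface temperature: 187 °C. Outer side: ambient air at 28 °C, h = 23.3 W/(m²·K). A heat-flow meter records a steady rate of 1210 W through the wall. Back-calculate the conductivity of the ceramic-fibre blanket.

k ≈ 0.0931 W/(m·K)

Thermal resistances in series:
R_carbon steel = L/(kA) = 0.0016/(42.2×7.68) = 4.937×10^-6 K/W
R_outer film = 1/(h_o·A) = 1/(23.3×7.68) = 0.005588 K/W
Sum of known resistances R_other = 0.005593 K/W
Total R = ΔT/Q = 159/1210 = 0.1314 K/W
R_ceramic-fibre blanket = R_total − R_other = 0.1258 K/W
k = L/(R·A) = 0.09/(0.1258×7.68)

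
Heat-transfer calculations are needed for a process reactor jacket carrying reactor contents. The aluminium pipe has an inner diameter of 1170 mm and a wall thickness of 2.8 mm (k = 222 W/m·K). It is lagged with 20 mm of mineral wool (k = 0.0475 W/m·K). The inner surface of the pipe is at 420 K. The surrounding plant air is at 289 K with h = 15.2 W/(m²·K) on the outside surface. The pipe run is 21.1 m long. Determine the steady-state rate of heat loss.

Q ≈ 21400 W

Treating each annulus and film as a series resistance:
R_aluminium pipe wall = ln(587.8/585)/(2π×222×21.1) = 1.622×10^-7 K/W
R_mineral wool = ln(607.8/587.8)/(2π×0.0475×21.1) = 0.005313 K/W
R_outer film = 1/(h_o·2πr_oL) = 1/(15.2×2π×0.6078×21.1) = 8.165×10^-4 K/W
R_total = 0.00613 K/W
Q = ΔT/R_total = 131/0.00613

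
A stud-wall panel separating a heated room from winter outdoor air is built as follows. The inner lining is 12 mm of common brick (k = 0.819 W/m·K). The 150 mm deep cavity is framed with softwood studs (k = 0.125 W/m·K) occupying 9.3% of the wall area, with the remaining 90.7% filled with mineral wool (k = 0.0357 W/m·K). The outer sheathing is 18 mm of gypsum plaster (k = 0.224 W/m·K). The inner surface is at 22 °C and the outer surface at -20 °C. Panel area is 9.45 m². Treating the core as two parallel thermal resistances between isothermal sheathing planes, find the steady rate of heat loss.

Q ≈ 113 W

Sheathing layers in series; stud and cavity paths in parallel between them.
R_inner = 0.012/(0.819×9.45) = 0.00155 K/W
R_stud  = 0.15/(0.125×0.093×9.45) = 1.365 K/W
R_cav   = 0.15/(0.0357×0.907×9.45) = 0.4902 K/W
1/R_core = 1/R_stud + 1/R_cav → R_core = 0.3607 K/W
R_outer = 0.018/(0.224×9.45) = 0.008503 K/W
R_total = 0.3708 K/W
Q = ΔT/R_total = 42/0.3708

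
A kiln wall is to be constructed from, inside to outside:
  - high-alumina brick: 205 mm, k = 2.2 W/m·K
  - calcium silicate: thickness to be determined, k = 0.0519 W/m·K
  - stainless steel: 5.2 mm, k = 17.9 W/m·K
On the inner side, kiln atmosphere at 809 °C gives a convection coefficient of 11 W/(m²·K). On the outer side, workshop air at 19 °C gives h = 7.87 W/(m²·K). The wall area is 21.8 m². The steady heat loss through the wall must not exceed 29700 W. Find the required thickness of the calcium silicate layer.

Model the wall as resistances in series:
R_inner film = 1/(h_i·A) = 1/(11×21.8) = 0.00417 K/W
R_high-alumina brick = L/(kA) = 0.205/(2.2×21.8) = 0.004274 K/W
R_stainless steel = L/(kA) = 0.0052/(17.9×21.8) = 1.333×10^-5 K/W
R_outer film = 1/(h_o·A) = 1/(7.87×21.8) = 0.005829 K/W
Sum of the known resistances R_other = 0.01429 K/W
Required total resistance R_tot = ΔT/Q_allow = 790/29700 = 0.0266 K/W
R_calcium silicate = R_tot − R_other = 0.01231 K/W
L = R·k·A = 0.01231×0.0519×21.8

L ≈ 13.9 mm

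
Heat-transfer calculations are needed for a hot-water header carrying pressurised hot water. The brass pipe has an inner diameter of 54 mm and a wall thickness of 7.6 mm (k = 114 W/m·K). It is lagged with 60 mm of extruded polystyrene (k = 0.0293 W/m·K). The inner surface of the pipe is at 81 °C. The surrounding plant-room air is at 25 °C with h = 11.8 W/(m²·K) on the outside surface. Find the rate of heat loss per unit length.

Treating each annulus and film as a series resistance:
R_brass pipe wall = ln(34.6/27)/(2π×114×1) = 3.463×10^-4 K/W
R_extruded polystyrene = ln(94.6/34.6)/(2π×0.0293×1) = 5.463 K/W
R_outer film = 1/(h_o·2πr_oL) = 1/(11.8×2π×0.0946×1) = 0.1426 K/W
R_total = 5.606 K/W
Q = ΔT/R_total = 56/5.606

q′ ≈ 9.99 W/m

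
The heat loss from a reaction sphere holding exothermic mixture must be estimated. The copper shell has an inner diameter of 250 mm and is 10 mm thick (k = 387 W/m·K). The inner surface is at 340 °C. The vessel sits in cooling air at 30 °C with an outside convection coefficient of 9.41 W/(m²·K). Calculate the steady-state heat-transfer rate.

For a spherical shell R = (1/r₁ − 1/r₂)/(4πk); film R = 1/(h·4πr²). In series:
R_copper shell = (1/0.125 − 1/0.135)/(4π×387) = 1.219×10^-4 K/W
R_outer film = 1/(h·4πr_o²) = 1/(9.41×4π×0.135²) = 0.464 K/W
R_total = 0.4641 K/W
Q = ΔT/R_total = 310/0.4641

Q ≈ 668 W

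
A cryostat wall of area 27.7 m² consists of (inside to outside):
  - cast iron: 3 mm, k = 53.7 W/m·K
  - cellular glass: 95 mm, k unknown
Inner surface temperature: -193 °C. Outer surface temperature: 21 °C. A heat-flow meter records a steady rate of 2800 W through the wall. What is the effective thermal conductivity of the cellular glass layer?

Model the wall as resistances in series:
R_cast iron = L/(kA) = 0.003/(53.7×27.7) = 2.017×10^-6 K/W
Sum of known resistances R_other = 2.017×10^-6 K/W
Total R = ΔT/Q = 214/2800 = 0.07643 K/W
R_cellular glass = R_total − R_other = 0.07643 K/W
k = L/(R·A) = 0.095/(0.07643×27.7)

k ≈ 0.0449 W/(m·K)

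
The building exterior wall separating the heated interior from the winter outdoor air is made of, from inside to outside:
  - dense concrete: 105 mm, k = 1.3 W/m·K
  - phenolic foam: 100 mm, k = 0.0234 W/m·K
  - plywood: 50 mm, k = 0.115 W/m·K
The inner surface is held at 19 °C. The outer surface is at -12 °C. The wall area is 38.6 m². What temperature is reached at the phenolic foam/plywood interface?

Series thermal resistances:
R_dense concrete = L/(kA) = 0.105/(1.3×38.6) = 0.002092 K/W
R_phenolic foam = L/(kA) = 0.1/(0.0234×38.6) = 0.1107 K/W
R_plywood = L/(kA) = 0.05/(0.115×38.6) = 0.01126 K/W
R_total = 0.1241 K/W;  Q = ΔT/R_total = 31/0.1241 = 249.9 W
T_interface = T_inner − Q·ΣR(inner→interface) = 19 − 250×0.1128

T ≈ -9.19 °C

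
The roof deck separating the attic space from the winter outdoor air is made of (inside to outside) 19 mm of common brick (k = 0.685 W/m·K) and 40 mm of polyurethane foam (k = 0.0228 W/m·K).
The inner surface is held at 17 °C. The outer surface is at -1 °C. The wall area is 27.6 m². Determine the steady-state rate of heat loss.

Q ≈ 279 W

Thermal resistances in series:
R_common brick = L/(kA) = 0.019/(0.685×27.6) = 0.001005 K/W
R_polyurethane foam = L/(kA) = 0.04/(0.0228×27.6) = 0.06356 K/W
R_total = 0.06457 K/W
Q = ΔT / R_total = 18 / 0.06457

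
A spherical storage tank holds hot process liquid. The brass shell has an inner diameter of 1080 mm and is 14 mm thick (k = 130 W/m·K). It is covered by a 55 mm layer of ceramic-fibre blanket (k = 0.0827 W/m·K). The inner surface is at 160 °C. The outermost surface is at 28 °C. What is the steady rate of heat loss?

Spherical conduction: R = (1/r_in − 1/r_out)/(4πk) per layer; series-sum.
R_brass shell = (1/0.54 − 1/0.554)/(4π×130) = 2.865×10^-5 K/W
R_ceramic-fibre blanket = (1/0.554 − 1/0.609)/(4π×0.0827) = 0.1569 K/W
R_total = 0.1569 K/W
Q = ΔT/R_total = 132/0.1569

Q ≈ 841 W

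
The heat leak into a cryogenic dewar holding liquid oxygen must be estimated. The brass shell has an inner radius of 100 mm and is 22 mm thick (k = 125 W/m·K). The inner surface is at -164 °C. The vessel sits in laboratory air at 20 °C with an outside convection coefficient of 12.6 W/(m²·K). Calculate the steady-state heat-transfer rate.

Q ≈ 432 W

Each spherical layer contributes R = (1/r_i − 1/r_o)/(4πk):
R_brass shell = (1/0.1 − 1/0.122)/(4π×125) = 0.001148 K/W
R_outer film = 1/(h·4πr_o²) = 1/(12.6×4π×0.122²) = 0.4243 K/W
R_total = 0.4255 K/W
Q = ΔT/R_total = 184/0.4255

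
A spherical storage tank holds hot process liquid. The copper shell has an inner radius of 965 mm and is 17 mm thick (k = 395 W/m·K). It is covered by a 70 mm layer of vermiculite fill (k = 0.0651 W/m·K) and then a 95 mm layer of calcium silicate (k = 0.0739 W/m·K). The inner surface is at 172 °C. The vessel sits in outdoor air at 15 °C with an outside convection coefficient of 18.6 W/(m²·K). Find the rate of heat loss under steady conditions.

Q ≈ 919 W

Spherical conduction: R = (1/r_in − 1/r_out)/(4πk) per layer; series-sum.
R_copper shell = (1/0.965 − 1/0.982)/(4π×395) = 3.614×10^-6 K/W
R_vermiculite fill = (1/0.982 − 1/1.052)/(4π×0.0651) = 0.08283 K/W
R_calcium silicate = (1/1.052 − 1/1.147)/(4π×0.0739) = 0.08478 K/W
R_outer film = 1/(h·4πr_o²) = 1/(18.6×4π×1.147²) = 0.003252 K/W
R_total = 0.1709 K/W
Q = ΔT/R_total = 157/0.1709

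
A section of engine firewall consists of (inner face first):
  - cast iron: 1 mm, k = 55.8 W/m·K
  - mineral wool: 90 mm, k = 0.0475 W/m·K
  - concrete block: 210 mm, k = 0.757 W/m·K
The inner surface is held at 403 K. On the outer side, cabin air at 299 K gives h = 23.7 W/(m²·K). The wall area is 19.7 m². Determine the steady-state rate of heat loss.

Q ≈ 925 W

Series thermal resistances:
R_cast iron = L/(kA) = 0.001/(55.8×19.7) = 9.097×10^-7 K/W
R_mineral wool = L/(kA) = 0.09/(0.0475×19.7) = 0.09618 K/W
R_concrete block = L/(kA) = 0.21/(0.757×19.7) = 0.01408 K/W
R_outer film = 1/(h_o·A) = 1/(23.7×19.7) = 0.002142 K/W
R_total = 0.1124 K/W
Q = ΔT / R_total = 104 / 0.1124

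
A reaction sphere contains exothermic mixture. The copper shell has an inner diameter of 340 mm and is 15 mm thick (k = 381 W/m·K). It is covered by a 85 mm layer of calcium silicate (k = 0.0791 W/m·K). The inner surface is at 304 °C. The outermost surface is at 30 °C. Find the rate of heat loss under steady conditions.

For a spherical shell R = (1/r₁ − 1/r₂)/(4πk); film R = 1/(h·4πr²). In series:
R_copper shell = (1/0.17 − 1/0.185)/(4π×381) = 9.962×10^-5 K/W
R_calcium silicate = (1/0.185 − 1/0.27)/(4π×0.0791) = 1.712 K/W
R_total = 1.712 K/W
Q = ΔT/R_total = 274/1.712

Q ≈ 160 W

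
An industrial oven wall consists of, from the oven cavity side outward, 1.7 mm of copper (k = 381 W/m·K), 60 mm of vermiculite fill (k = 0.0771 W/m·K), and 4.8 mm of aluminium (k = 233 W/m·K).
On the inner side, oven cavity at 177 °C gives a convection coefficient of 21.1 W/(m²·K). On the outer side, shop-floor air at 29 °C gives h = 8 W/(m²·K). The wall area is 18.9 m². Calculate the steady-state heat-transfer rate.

Using the resistance-network approach (series):
R_inner film = 1/(h_i·A) = 1/(21.1×18.9) = 0.002508 K/W
R_copper = L/(kA) = 0.0017/(381×18.9) = 2.361×10^-7 K/W
R_vermiculite fill = L/(kA) = 0.06/(0.0771×18.9) = 0.04118 K/W
R_aluminium = L/(kA) = 0.0048/(233×18.9) = 1.09×10^-6 K/W
R_outer film = 1/(h_o·A) = 1/(8×18.9) = 0.006614 K/W
R_total = 0.0503 K/W
Q = ΔT / R_total = 148 / 0.0503

Q ≈ 2940 W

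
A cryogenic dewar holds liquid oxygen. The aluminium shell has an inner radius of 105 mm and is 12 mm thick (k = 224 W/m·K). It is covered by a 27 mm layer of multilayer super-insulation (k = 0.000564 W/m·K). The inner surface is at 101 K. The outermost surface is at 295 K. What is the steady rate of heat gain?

Radial (spherical) resistances in series:
R_aluminium shell = (1/0.105 − 1/0.117)/(4π×224) = 3.47×10^-4 K/W
R_multilayer super-insulation = (1/0.117 − 1/0.144)/(4π×0.000564) = 226.1 K/W
R_total = 226.1 K/W
Q = ΔT/R_total = 194/226.1

Q ≈ 0.858 W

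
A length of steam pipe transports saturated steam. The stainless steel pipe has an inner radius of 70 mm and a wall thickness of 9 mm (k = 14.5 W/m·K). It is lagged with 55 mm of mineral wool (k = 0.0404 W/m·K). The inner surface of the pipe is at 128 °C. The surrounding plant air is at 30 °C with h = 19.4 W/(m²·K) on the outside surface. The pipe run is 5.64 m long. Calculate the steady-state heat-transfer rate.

For a radial system each layer contributes R = ln(r_out/r_in)/(2πkL); films add R = 1/(hA).
R_stainless steel pipe wall = ln(79/70)/(2π×14.5×5.64) = 2.354×10^-4 K/W
R_mineral wool = ln(134/79)/(2π×0.0404×5.64) = 0.3691 K/W
R_outer film = 1/(h_o·2πr_oL) = 1/(19.4×2π×0.134×5.64) = 0.01086 K/W
R_total = 0.3802 K/W
Q = ΔT/R_total = 98/0.3802

Q ≈ 258 W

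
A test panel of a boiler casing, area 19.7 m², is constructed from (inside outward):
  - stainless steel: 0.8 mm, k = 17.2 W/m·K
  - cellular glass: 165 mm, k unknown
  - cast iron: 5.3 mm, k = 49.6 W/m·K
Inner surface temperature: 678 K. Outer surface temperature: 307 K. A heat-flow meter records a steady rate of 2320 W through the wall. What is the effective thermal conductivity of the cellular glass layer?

Model the wall as resistances in series:
R_stainless steel = L/(kA) = 0.0008/(17.2×19.7) = 2.361×10^-6 K/W
R_cast iron = L/(kA) = 0.0053/(49.6×19.7) = 5.424×10^-6 K/W
Sum of known resistances R_other = 7.785×10^-6 K/W
Total R = ΔT/Q = 371/2320 = 0.1599 K/W
R_cellular glass = R_total − R_other = 0.1599 K/W
k = L/(R·A) = 0.165/(0.1599×19.7)

k ≈ 0.0524 W/(m·K)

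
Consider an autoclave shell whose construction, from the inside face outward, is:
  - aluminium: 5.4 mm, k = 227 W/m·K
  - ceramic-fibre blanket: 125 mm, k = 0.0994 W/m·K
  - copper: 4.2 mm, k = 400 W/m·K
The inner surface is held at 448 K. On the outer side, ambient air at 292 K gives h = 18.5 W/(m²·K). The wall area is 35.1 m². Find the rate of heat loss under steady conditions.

Series thermal resistances:
R_aluminium = L/(kA) = 0.0054/(227×35.1) = 6.777×10^-7 K/W
R_ceramic-fibre blanket = L/(kA) = 0.125/(0.0994×35.1) = 0.03583 K/W
R_copper = L/(kA) = 0.0042/(400×35.1) = 2.991×10^-7 K/W
R_outer film = 1/(h_o·A) = 1/(18.5×35.1) = 0.00154 K/W
R_total = 0.03737 K/W
Q = ΔT / R_total = 156 / 0.03737

Q ≈ 4170 W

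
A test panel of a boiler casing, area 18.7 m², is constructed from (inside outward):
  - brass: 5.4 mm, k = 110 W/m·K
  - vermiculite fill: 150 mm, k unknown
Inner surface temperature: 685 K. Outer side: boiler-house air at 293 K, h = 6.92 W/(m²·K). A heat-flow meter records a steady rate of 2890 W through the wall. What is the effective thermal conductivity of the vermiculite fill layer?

Series thermal resistances:
R_brass = L/(kA) = 0.0054/(110×18.7) = 2.625×10^-6 K/W
R_outer film = 1/(h_o·A) = 1/(6.92×18.7) = 0.007728 K/W
Sum of known resistances R_other = 0.00773 K/W
Total R = ΔT/Q = 392/2890 = 0.1356 K/W
R_vermiculite fill = R_total − R_other = 0.1279 K/W
k = L/(R·A) = 0.15/(0.1279×18.7)

k ≈ 0.0627 W/(m·K)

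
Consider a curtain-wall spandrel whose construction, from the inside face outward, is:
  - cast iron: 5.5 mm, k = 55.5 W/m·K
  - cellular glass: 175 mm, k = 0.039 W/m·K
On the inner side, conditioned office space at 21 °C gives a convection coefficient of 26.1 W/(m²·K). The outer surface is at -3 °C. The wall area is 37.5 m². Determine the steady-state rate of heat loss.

Model the wall as resistances in series:
R_inner film = 1/(h_i·A) = 1/(26.1×37.5) = 0.001022 K/W
R_cast iron = L/(kA) = 0.0055/(55.5×37.5) = 2.643×10^-6 K/W
R_cellular glass = L/(kA) = 0.175/(0.039×37.5) = 0.1197 K/W
R_total = 0.1207 K/W
Q = ΔT / R_total = 24 / 0.1207

Q ≈ 199 W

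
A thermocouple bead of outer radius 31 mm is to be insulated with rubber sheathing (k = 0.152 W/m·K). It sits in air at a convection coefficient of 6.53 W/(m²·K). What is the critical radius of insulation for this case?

r_cr ≈ 46.6 mm

For a sphere r_cr = 2k/h = 2×0.152/6.53
r_cr = 46.6 mm; since the bare radius (31 mm) is below r_cr, adding a thin layer of insulation will *increase* heat loss.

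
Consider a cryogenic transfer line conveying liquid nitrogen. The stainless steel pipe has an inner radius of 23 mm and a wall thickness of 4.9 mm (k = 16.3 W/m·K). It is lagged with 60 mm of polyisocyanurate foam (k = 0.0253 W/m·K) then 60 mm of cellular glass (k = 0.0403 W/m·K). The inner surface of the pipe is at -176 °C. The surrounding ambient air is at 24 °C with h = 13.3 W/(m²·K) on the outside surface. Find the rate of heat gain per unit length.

q′ ≈ 21.4 W/m

Radial resistances (cylindrical: R_cond = ln(r_o/r_i)/(2πkL), R_conv = 1/(h·2πrL)):
R_stainless steel pipe wall = ln(27.9/23)/(2π×16.3×1) = 0.001886 K/W
R_polyisocyanurate foam = ln(87.9/27.9)/(2π×0.0253×1) = 7.219 K/W
R_cellular glass = ln(147.9/87.9)/(2π×0.0403×1) = 2.055 K/W
R_outer film = 1/(h_o·2πr_oL) = 1/(13.3×2π×0.1479×1) = 0.08091 K/W
R_total = 9.357 K/W
Q = ΔT/R_total = 200/9.357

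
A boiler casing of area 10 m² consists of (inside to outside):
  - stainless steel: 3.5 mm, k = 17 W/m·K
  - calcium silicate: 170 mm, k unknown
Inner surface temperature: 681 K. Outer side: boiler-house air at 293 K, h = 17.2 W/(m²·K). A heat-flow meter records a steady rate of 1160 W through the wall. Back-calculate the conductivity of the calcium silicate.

Thermal resistances in series:
R_stainless steel = L/(kA) = 0.0035/(17×10) = 2.059×10^-5 K/W
R_outer film = 1/(h_o·A) = 1/(17.2×10) = 0.005814 K/W
Sum of known resistances R_other = 0.005835 K/W
Total R = ΔT/Q = 388/1160 = 0.3345 K/W
R_calcium silicate = R_total − R_other = 0.3286 K/W
k = L/(R·A) = 0.17/(0.3286×10)

k ≈ 0.0517 W/(m·K)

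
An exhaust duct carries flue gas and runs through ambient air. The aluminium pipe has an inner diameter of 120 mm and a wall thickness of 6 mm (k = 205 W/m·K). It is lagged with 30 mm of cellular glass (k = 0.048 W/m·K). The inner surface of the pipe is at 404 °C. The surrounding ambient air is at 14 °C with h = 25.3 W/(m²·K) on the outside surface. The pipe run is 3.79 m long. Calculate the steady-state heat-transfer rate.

Q ≈ 1130 W

For a radial system each layer contributes R = ln(r_out/r_in)/(2πkL); films add R = 1/(hA).
R_aluminium pipe wall = ln(66/60)/(2π×205×3.79) = 1.952×10^-5 K/W
R_cellular glass = ln(96/66)/(2π×0.048×3.79) = 0.3278 K/W
R_outer film = 1/(h_o·2πr_oL) = 1/(25.3×2π×0.096×3.79) = 0.01729 K/W
R_total = 0.3451 K/W
Q = ΔT/R_total = 390/0.3451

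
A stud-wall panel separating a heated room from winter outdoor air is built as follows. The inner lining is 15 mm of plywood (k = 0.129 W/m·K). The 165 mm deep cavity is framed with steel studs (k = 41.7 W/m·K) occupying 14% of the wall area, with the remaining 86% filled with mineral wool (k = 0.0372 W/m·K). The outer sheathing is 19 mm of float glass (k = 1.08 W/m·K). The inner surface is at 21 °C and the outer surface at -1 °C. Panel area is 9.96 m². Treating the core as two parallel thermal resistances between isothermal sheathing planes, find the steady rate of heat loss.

Q ≈ 1350 W

Sheathing layers in series; stud and cavity paths in parallel between them.
R_inner = 0.015/(0.129×9.96) = 0.01167 K/W
R_stud  = 0.165/(41.7×0.14×9.96) = 0.002838 K/W
R_cav   = 0.165/(0.0372×0.86×9.96) = 0.5178 K/W
1/R_core = 1/R_stud + 1/R_cav → R_core = 0.002822 K/W
R_outer = 0.019/(1.08×9.96) = 0.001766 K/W
R_total = 0.01626 K/W
Q = ΔT/R_total = 22/0.01626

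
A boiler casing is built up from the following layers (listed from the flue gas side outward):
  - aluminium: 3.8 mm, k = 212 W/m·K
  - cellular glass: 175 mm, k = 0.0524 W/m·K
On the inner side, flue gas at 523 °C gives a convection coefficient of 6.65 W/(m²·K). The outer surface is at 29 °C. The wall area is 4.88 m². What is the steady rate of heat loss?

Q ≈ 691 W

Using the resistance-network approach (series):
R_inner film = 1/(h_i·A) = 1/(6.65×4.88) = 0.03081 K/W
R_aluminium = L/(kA) = 0.0038/(212×4.88) = 3.673×10^-6 K/W
R_cellular glass = L/(kA) = 0.175/(0.0524×4.88) = 0.6844 K/W
R_total = 0.7152 K/W
Q = ΔT / R_total = 494 / 0.7152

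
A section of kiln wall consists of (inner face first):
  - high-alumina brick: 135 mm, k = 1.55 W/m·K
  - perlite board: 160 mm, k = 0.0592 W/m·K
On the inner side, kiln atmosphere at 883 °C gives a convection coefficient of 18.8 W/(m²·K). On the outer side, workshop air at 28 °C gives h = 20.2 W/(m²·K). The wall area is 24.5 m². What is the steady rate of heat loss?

Q ≈ 7240 W

Treating each layer as a thermal resistance in series:
R_inner film = 1/(h_i·A) = 1/(18.8×24.5) = 0.002171 K/W
R_high-alumina brick = L/(kA) = 0.135/(1.55×24.5) = 0.003555 K/W
R_perlite board = L/(kA) = 0.16/(0.0592×24.5) = 0.1103 K/W
R_outer film = 1/(h_o·A) = 1/(20.2×24.5) = 0.002021 K/W
R_total = 0.1181 K/W
Q = ΔT / R_total = 855 / 0.1181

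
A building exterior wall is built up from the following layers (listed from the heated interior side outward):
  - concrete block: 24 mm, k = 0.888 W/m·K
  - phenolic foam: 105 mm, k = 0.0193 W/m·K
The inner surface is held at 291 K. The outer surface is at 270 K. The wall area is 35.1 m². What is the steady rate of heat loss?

Treating each layer as a thermal resistance in series:
R_concrete block = L/(kA) = 0.024/(0.888×35.1) = 7.7×10^-4 K/W
R_phenolic foam = L/(kA) = 0.105/(0.0193×35.1) = 0.155 K/W
R_total = 0.1558 K/W
Q = ΔT / R_total = 21 / 0.1558

Q ≈ 135 W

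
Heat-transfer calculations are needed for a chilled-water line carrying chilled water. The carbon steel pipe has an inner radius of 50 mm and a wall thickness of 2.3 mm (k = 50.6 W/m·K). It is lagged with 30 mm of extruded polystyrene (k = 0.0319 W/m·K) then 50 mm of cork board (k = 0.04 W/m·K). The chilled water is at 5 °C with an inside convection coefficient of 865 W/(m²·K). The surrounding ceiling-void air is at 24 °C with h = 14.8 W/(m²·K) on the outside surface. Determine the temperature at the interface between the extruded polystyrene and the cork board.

T ≈ 15.2 °C

For a radial system each layer contributes R = ln(r_out/r_in)/(2πkL); films add R = 1/(hA).
R_inner film = 1/(h_i·2πr₁L) = 1/(865×2π×0.05×1) = 0.00368 K/W
R_carbon steel pipe wall = ln(52.3/50)/(2π×50.6×1) = 1.415×10^-4 K/W
R_extruded polystyrene = ln(82.3/52.3)/(2π×0.0319×1) = 2.262 K/W
R_cork board = ln(132.3/82.3)/(2π×0.04×1) = 1.889 K/W
R_outer film = 1/(h_o·2πr_oL) = 1/(14.8×2π×0.1323×1) = 0.08128 K/W
R_total = 4.236 K/W
Q = ΔT/R_total = 19/4.236
Q = 4.49 W/m
T_interface = T_inner + Q·ΣR(inner→interface) = 5 + 4.49×2.266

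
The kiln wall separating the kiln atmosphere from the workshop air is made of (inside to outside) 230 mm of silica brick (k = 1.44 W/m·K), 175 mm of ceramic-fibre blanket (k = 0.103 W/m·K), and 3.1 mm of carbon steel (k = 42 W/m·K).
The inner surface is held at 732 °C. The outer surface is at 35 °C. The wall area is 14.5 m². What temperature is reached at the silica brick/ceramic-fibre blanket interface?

Model the wall as resistances in series:
R_silica brick = L/(kA) = 0.23/(1.44×14.5) = 0.01102 K/W
R_ceramic-fibre blanket = L/(kA) = 0.175/(0.103×14.5) = 0.1172 K/W
R_carbon steel = L/(kA) = 0.0031/(42×14.5) = 5.09×10^-6 K/W
R_total = 0.1282 K/W;  Q = ΔT/R_total = 697/0.1282 = 5437 W
T_interface = T_inner − Q·ΣR(inner→interface) = 732 − 5440×0.01102

T ≈ 672 °C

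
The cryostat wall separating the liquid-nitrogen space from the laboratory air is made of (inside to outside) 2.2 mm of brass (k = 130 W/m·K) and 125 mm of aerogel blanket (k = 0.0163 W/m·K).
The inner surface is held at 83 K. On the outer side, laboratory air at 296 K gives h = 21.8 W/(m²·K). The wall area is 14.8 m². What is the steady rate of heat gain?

Thermal resistances in series:
R_brass = L/(kA) = 0.0022/(130×14.8) = 1.143×10^-6 K/W
R_aerogel blanket = L/(kA) = 0.125/(0.0163×14.8) = 0.5182 K/W
R_outer film = 1/(h_o·A) = 1/(21.8×14.8) = 0.003099 K/W
R_total = 0.5213 K/W
Q = ΔT / R_total = 213 / 0.5213

Q ≈ 409 W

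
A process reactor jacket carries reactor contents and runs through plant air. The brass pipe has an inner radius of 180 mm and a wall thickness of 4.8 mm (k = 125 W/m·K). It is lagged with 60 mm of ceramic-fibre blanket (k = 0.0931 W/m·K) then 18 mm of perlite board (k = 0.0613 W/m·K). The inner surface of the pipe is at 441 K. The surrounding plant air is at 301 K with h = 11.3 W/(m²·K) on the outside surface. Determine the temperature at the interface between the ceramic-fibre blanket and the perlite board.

Cylindrical conduction, so R = ln(r₂/r₁)/(2πkL) per layer, in series:
R_brass pipe wall = ln(184.8/180)/(2π×125×1) = 3.351×10^-5 K/W
R_ceramic-fibre blanket = ln(244.8/184.8)/(2π×0.0931×1) = 0.4807 K/W
R_perlite board = ln(262.8/244.8)/(2π×0.0613×1) = 0.1842 K/W
R_outer film = 1/(h_o·2πr_oL) = 1/(11.3×2π×0.2628×1) = 0.05359 K/W
R_total = 0.7185 K/W
Q = ΔT/R_total = 140/0.7185
Q = 195 W/m
T_interface = T_inner − Q·ΣR(inner→interface) = 441 − 195×0.4807

T ≈ 347 K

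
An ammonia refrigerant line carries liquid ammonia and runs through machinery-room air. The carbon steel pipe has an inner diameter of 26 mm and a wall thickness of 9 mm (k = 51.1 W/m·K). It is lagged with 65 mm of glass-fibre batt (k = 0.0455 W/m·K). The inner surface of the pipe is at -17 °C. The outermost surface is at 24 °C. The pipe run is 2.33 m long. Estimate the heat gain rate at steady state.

Treating each annulus and film as a series resistance:
R_carbon steel pipe wall = ln(22/13)/(2π×51.1×2.33) = 7.032×10^-4 K/W
R_glass-fibre batt = ln(87/22)/(2π×0.0455×2.33) = 2.064 K/W
R_total = 2.065 K/W
Q = ΔT/R_total = 41/2.065

Q ≈ 19.9 W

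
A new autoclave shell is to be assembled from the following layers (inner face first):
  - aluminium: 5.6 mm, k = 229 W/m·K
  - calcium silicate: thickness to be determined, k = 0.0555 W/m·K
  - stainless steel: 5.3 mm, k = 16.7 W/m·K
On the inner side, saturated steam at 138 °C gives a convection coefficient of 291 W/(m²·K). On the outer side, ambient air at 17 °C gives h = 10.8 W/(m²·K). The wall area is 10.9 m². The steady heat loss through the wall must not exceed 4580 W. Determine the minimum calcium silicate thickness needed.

Treating each layer as a thermal resistance in series:
R_inner film = 1/(h_i·A) = 1/(291×10.9) = 3.153×10^-4 K/W
R_aluminium = L/(kA) = 0.0056/(229×10.9) = 2.243×10^-6 K/W
R_stainless steel = L/(kA) = 0.0053/(16.7×10.9) = 2.912×10^-5 K/W
R_outer film = 1/(h_o·A) = 1/(10.8×10.9) = 0.008495 K/W
Sum of the known resistances R_other = 0.008841 K/W
Required total resistance R_tot = ΔT/Q_allow = 121/4580 = 0.02642 K/W
R_calcium silicate = R_tot − R_other = 0.01758 K/W
L = R·k·A = 0.01758×0.0555×10.9

L ≈ 10.6 mm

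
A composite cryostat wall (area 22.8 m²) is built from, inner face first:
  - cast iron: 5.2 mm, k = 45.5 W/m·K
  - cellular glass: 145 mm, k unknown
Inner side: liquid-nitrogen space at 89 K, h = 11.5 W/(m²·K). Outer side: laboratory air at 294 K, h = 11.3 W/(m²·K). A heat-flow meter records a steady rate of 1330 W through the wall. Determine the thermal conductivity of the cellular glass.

k ≈ 0.0434 W/(m·K)

Treating each layer as a thermal resistance in series:
R_inner film = 1/(h_i·A) = 1/(11.5×22.8) = 0.003814 K/W
R_cast iron = L/(kA) = 0.0052/(45.5×22.8) = 5.013×10^-6 K/W
R_outer film = 1/(h_o·A) = 1/(11.3×22.8) = 0.003881 K/W
Sum of known resistances R_other = 0.0077 K/W
Total R = ΔT/Q = 205/1330 = 0.1541 K/W
R_cellular glass = R_total − R_other = 0.1464 K/W
k = L/(R·A) = 0.145/(0.1464×22.8)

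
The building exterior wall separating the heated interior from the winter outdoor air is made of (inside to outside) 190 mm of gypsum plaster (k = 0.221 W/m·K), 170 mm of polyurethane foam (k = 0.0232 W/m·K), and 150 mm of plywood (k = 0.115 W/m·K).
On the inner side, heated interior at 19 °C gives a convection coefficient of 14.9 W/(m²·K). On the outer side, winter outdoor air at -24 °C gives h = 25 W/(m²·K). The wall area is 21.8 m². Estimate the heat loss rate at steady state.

Q ≈ 97.7 W

Model the wall as resistances in series:
R_inner film = 1/(h_i·A) = 1/(14.9×21.8) = 0.003079 K/W
R_gypsum plaster = L/(kA) = 0.19/(0.221×21.8) = 0.03944 K/W
R_polyurethane foam = L/(kA) = 0.17/(0.0232×21.8) = 0.3361 K/W
R_plywood = L/(kA) = 0.15/(0.115×21.8) = 0.05983 K/W
R_outer film = 1/(h_o·A) = 1/(25×21.8) = 0.001835 K/W
R_total = 0.4403 K/W
Q = ΔT / R_total = 43 / 0.4403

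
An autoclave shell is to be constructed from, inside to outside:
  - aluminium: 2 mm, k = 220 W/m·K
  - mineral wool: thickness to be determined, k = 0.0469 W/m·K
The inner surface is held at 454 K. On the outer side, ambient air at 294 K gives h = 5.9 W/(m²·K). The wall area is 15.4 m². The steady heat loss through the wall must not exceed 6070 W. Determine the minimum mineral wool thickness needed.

Using the resistance-network approach (series):
R_aluminium = L/(kA) = 0.002/(220×15.4) = 5.903×10^-7 K/W
R_outer film = 1/(h_o·A) = 1/(5.9×15.4) = 0.01101 K/W
Sum of the known resistances R_other = 0.01101 K/W
Required total resistance R_tot = ΔT/Q_allow = 160/6070 = 0.02636 K/W
R_mineral wool = R_tot − R_other = 0.01535 K/W
L = R·k·A = 0.01535×0.0469×15.4

L ≈ 11.1 mm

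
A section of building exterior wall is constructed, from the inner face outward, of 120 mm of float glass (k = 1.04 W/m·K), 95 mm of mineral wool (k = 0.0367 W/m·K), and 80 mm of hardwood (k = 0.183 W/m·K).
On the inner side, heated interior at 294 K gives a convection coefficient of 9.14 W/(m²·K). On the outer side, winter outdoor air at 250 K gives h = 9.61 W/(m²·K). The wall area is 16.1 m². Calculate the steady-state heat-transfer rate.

Thermal resistances in series:
R_inner film = 1/(h_i·A) = 1/(9.14×16.1) = 0.006796 K/W
R_float glass = L/(kA) = 0.12/(1.04×16.1) = 0.007167 K/W
R_mineral wool = L/(kA) = 0.095/(0.0367×16.1) = 0.1608 K/W
R_hardwood = L/(kA) = 0.08/(0.183×16.1) = 0.02715 K/W
R_outer film = 1/(h_o·A) = 1/(9.61×16.1) = 0.006463 K/W
R_total = 0.2084 K/W
Q = ΔT / R_total = 44 / 0.2084

Q ≈ 211 W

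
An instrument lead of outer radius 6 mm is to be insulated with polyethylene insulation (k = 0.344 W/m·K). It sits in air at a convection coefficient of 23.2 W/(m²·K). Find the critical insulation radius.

For a cylinder r_cr = k/h = 0.344/23.2
r_cr = 14.8 mm; since the bare radius (6 mm) is below r_cr, adding a thin layer of insulation will *increase* heat loss.

r_cr ≈ 14.8 mm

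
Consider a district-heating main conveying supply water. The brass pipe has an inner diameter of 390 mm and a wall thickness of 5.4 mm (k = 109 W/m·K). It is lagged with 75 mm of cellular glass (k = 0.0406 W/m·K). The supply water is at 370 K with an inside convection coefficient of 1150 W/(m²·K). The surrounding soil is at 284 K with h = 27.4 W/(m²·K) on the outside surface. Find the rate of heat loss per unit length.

q′ ≈ 67.8 W/m

Radial resistances (cylindrical: R_cond = ln(r_o/r_i)/(2πkL), R_conv = 1/(h·2πrL)):
R_inner film = 1/(h_i·2πr₁L) = 1/(1150×2π×0.195×1) = 7.097×10^-4 K/W
R_brass pipe wall = ln(200.4/195)/(2π×109×1) = 3.988×10^-5 K/W
R_cellular glass = ln(275.4/200.4)/(2π×0.0406×1) = 1.246 K/W
R_outer film = 1/(h_o·2πr_oL) = 1/(27.4×2π×0.2754×1) = 0.02109 K/W
R_total = 1.268 K/W
Q = ΔT/R_total = 86/1.268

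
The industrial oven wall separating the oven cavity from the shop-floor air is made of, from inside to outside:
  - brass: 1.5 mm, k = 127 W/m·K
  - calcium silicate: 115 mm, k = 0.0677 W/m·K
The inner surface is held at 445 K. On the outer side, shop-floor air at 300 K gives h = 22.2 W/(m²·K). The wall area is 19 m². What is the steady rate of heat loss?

Using the resistance-network approach (series):
R_brass = L/(kA) = 0.0015/(127×19) = 6.216×10^-7 K/W
R_calcium silicate = L/(kA) = 0.115/(0.0677×19) = 0.0894 K/W
R_outer film = 1/(h_o·A) = 1/(22.2×19) = 0.002371 K/W
R_total = 0.09178 K/W
Q = ΔT / R_total = 145 / 0.09178

Q ≈ 1580 W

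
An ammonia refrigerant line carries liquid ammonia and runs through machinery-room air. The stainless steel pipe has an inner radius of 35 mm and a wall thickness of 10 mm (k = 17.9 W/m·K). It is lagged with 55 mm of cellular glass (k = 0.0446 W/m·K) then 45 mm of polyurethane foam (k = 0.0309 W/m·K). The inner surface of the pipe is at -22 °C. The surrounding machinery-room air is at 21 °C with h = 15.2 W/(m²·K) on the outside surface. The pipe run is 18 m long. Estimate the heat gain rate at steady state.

Q ≈ 160 W

Cylindrical conduction, so R = ln(r₂/r₁)/(2πkL) per layer, in series:
R_stainless steel pipe wall = ln(45/35)/(2π×17.9×18) = 1.241×10^-4 K/W
R_cellular glass = ln(100/45)/(2π×0.0446×18) = 0.1583 K/W
R_polyurethane foam = ln(145/100)/(2π×0.0309×18) = 0.1063 K/W
R_outer film = 1/(h_o·2πr_oL) = 1/(15.2×2π×0.145×18) = 0.004012 K/W
R_total = 0.2688 K/W
Q = ΔT/R_total = 43/0.2688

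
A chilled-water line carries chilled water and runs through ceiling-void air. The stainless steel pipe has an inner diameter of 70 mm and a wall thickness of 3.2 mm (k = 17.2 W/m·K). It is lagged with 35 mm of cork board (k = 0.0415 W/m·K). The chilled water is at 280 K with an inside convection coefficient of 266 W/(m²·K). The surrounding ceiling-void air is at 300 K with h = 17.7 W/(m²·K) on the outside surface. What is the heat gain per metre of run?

q′ ≈ 7.59 W/m

Per-layer cylindrical resistances, series-summed:
R_inner film = 1/(h_i·2πr₁L) = 1/(266×2π×0.035×1) = 0.0171 K/W
R_stainless steel pipe wall = ln(38.2/35)/(2π×17.2×1) = 8.095×10^-4 K/W
R_cork board = ln(73.2/38.2)/(2π×0.0415×1) = 2.494 K/W
R_outer film = 1/(h_o·2πr_oL) = 1/(17.7×2π×0.0732×1) = 0.1228 K/W
R_total = 2.635 K/W
Q = ΔT/R_total = 20/2.635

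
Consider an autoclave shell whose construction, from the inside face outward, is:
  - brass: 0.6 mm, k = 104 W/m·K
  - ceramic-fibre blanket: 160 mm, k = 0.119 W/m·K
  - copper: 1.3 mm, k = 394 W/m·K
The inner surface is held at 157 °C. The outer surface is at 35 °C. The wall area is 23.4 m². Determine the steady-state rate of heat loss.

Thermal resistances in series:
R_brass = L/(kA) = 0.0006/(104×23.4) = 2.465×10^-7 K/W
R_ceramic-fibre blanket = L/(kA) = 0.16/(0.119×23.4) = 0.05746 K/W
R_copper = L/(kA) = 0.0013/(394×23.4) = 1.41×10^-7 K/W
R_total = 0.05746 K/W
Q = ΔT / R_total = 122 / 0.05746

Q ≈ 2120 W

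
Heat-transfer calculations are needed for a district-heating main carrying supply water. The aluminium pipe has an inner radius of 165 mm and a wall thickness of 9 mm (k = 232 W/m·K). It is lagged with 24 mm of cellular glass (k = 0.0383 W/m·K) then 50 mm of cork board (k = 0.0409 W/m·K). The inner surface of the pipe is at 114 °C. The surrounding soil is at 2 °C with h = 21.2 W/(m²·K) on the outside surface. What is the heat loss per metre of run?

q′ ≈ 77.6 W/m

Radial resistances (cylindrical: R_cond = ln(r_o/r_i)/(2πkL), R_conv = 1/(h·2πrL)):
R_aluminium pipe wall = ln(174/165)/(2π×232×1) = 3.643×10^-5 K/W
R_cellular glass = ln(198/174)/(2π×0.0383×1) = 0.5369 K/W
R_cork board = ln(248/198)/(2π×0.0409×1) = 0.8762 K/W
R_outer film = 1/(h_o·2πr_oL) = 1/(21.2×2π×0.248×1) = 0.03027 K/W
R_total = 1.443 K/W
Q = ΔT/R_total = 112/1.443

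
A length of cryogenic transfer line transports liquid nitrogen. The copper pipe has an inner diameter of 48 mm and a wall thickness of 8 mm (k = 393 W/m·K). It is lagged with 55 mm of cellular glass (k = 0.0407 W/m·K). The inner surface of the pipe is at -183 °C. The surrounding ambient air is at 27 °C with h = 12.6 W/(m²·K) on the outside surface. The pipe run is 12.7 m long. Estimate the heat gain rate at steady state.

Q ≈ 657 W

Treating each annulus and film as a series resistance:
R_copper pipe wall = ln(32/24)/(2π×393×12.7) = 9.174×10^-6 K/W
R_cellular glass = ln(87/32)/(2π×0.0407×12.7) = 0.308 K/W
R_outer film = 1/(h_o·2πr_oL) = 1/(12.6×2π×0.087×12.7) = 0.01143 K/W
R_total = 0.3194 K/W
Q = ΔT/R_total = 210/0.3194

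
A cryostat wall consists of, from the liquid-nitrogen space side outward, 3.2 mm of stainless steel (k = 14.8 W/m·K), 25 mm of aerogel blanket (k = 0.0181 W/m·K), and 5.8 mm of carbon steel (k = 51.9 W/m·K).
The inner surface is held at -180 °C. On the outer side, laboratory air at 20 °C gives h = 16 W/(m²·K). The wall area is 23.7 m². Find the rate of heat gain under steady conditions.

Q ≈ 3280 W

Series thermal resistances:
R_stainless steel = L/(kA) = 0.0032/(14.8×23.7) = 9.123×10^-6 K/W
R_aerogel blanket = L/(kA) = 0.025/(0.0181×23.7) = 0.05828 K/W
R_carbon steel = L/(kA) = 0.0058/(51.9×23.7) = 4.715×10^-6 K/W
R_outer film = 1/(h_o·A) = 1/(16×23.7) = 0.002637 K/W
R_total = 0.06093 K/W
Q = ΔT / R_total = 200 / 0.06093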